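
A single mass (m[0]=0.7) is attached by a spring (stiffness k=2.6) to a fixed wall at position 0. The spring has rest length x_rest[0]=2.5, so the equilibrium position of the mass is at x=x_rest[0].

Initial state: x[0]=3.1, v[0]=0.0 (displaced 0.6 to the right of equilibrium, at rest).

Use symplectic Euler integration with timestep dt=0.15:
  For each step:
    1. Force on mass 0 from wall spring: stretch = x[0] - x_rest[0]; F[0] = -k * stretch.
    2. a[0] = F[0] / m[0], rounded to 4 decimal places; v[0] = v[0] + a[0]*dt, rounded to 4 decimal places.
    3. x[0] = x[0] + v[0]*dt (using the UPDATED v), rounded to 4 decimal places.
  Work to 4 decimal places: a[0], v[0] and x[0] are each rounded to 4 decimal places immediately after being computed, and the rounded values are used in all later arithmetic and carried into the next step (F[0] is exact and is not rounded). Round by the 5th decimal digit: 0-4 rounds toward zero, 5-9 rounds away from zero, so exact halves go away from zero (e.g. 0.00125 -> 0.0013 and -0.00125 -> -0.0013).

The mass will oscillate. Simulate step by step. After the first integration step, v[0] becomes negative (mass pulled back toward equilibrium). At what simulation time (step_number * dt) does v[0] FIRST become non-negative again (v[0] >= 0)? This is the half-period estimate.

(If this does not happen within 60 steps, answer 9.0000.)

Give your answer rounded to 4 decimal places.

Step 0: x=[3.1000] v=[0.0000]
Step 1: x=[3.0499] v=[-0.3343]
Step 2: x=[2.9538] v=[-0.6407]
Step 3: x=[2.8198] v=[-0.8935]
Step 4: x=[2.6590] v=[-1.0717]
Step 5: x=[2.4850] v=[-1.1603]
Step 6: x=[2.3122] v=[-1.1519]
Step 7: x=[2.1551] v=[-1.0473]
Step 8: x=[2.0268] v=[-0.8551]
Step 9: x=[1.9381] v=[-0.5915]
Step 10: x=[1.8963] v=[-0.2784]
Step 11: x=[1.9050] v=[0.0579]
First v>=0 after going negative at step 11, time=1.6500

Answer: 1.6500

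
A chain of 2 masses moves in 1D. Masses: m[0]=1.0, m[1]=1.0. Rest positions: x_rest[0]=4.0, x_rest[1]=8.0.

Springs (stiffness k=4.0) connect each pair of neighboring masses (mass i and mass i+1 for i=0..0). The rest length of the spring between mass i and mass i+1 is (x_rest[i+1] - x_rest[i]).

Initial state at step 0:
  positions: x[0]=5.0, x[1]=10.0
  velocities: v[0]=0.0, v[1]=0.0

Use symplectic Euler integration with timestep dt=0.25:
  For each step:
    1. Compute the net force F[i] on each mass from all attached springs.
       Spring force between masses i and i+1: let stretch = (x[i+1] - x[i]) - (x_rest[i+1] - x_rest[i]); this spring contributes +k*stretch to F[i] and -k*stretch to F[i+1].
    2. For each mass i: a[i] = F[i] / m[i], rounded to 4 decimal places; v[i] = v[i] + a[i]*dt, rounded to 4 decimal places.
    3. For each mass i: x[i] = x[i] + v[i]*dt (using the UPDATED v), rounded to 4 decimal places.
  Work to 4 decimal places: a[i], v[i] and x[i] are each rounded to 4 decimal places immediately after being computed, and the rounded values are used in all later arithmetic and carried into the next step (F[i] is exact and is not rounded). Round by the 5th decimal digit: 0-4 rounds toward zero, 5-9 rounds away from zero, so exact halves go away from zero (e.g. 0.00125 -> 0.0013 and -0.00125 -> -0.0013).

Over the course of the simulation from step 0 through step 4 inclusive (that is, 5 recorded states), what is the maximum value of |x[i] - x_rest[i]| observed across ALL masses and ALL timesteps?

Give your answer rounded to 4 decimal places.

Step 0: x=[5.0000 10.0000] v=[0.0000 0.0000]
Step 1: x=[5.2500 9.7500] v=[1.0000 -1.0000]
Step 2: x=[5.6250 9.3750] v=[1.5000 -1.5000]
Step 3: x=[5.9375 9.0625] v=[1.2500 -1.2500]
Step 4: x=[6.0313 8.9688] v=[0.3750 -0.3750]
Max displacement = 2.0313

Answer: 2.0313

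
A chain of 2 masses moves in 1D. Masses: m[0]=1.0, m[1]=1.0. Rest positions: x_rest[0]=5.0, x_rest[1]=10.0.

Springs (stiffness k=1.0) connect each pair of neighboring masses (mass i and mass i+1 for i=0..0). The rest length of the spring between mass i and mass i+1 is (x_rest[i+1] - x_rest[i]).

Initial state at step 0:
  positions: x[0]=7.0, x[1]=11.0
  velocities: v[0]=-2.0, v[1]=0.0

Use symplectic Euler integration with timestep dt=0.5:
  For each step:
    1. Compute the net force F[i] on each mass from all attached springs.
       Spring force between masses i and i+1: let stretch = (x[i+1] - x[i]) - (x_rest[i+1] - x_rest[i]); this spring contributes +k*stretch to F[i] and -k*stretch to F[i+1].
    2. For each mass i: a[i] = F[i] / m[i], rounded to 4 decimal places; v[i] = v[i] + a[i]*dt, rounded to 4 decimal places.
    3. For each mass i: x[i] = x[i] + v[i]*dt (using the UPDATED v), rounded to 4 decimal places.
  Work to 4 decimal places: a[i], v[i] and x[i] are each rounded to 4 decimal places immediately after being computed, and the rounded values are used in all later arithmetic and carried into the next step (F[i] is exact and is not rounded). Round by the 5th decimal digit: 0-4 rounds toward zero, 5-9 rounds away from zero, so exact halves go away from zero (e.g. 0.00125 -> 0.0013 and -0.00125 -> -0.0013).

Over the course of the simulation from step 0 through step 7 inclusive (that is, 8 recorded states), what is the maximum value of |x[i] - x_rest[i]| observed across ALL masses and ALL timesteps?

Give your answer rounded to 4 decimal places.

Step 0: x=[7.0000 11.0000] v=[-2.0000 0.0000]
Step 1: x=[5.7500 11.2500] v=[-2.5000 0.5000]
Step 2: x=[4.6250 11.3750] v=[-2.2500 0.2500]
Step 3: x=[3.9375 11.0625] v=[-1.3750 -0.6250]
Step 4: x=[3.7813 10.2188] v=[-0.3125 -1.6875]
Step 5: x=[3.9845 9.0157] v=[0.4063 -2.4063]
Step 6: x=[4.1955 7.8048] v=[0.4219 -2.4219]
Step 7: x=[4.0588 6.9415] v=[-0.2735 -1.7266]
Max displacement = 3.0585

Answer: 3.0585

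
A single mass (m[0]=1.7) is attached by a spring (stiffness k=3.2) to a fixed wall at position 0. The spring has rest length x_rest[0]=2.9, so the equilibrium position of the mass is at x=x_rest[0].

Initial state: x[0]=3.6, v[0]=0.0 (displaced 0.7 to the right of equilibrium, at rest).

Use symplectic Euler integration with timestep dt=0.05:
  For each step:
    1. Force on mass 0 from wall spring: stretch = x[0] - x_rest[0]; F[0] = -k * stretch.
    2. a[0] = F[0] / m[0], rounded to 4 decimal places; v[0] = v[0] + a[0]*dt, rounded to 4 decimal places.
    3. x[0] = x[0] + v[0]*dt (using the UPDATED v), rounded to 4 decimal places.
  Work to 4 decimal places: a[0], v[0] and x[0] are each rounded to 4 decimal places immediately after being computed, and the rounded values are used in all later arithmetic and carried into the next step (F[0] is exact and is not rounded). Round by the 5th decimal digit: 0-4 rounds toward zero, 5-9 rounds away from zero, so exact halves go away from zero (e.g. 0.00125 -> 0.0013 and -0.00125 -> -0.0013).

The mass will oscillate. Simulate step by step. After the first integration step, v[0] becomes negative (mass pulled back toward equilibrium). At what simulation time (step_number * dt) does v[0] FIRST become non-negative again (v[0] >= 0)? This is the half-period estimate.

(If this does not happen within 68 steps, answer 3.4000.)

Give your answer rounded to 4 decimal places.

Step 0: x=[3.6000] v=[0.0000]
Step 1: x=[3.5967] v=[-0.0659]
Step 2: x=[3.5901] v=[-0.1315]
Step 3: x=[3.5803] v=[-0.1965]
Step 4: x=[3.5673] v=[-0.2605]
Step 5: x=[3.5511] v=[-0.3233]
Step 6: x=[3.5319] v=[-0.3846]
Step 7: x=[3.5097] v=[-0.4441]
Step 8: x=[3.4846] v=[-0.5015]
Step 9: x=[3.4568] v=[-0.5565]
Step 10: x=[3.4264] v=[-0.6089]
Step 11: x=[3.3935] v=[-0.6584]
Step 12: x=[3.3583] v=[-0.7048]
Step 13: x=[3.3209] v=[-0.7479]
Step 14: x=[3.2815] v=[-0.7875]
Step 15: x=[3.2403] v=[-0.8234]
Step 16: x=[3.1975] v=[-0.8554]
Step 17: x=[3.1533] v=[-0.8834]
Step 18: x=[3.1079] v=[-0.9072]
Step 19: x=[3.0616] v=[-0.9268]
Step 20: x=[3.0145] v=[-0.9420]
Step 21: x=[2.9669] v=[-0.9528]
Step 22: x=[2.9189] v=[-0.9591]
Step 23: x=[2.8709] v=[-0.9609]
Step 24: x=[2.8230] v=[-0.9582]
Step 25: x=[2.7755] v=[-0.9510]
Step 26: x=[2.7285] v=[-0.9393]
Step 27: x=[2.6823] v=[-0.9232]
Step 28: x=[2.6372] v=[-0.9027]
Step 29: x=[2.5933] v=[-0.8780]
Step 30: x=[2.5508] v=[-0.8491]
Step 31: x=[2.5100] v=[-0.8162]
Step 32: x=[2.4710] v=[-0.7795]
Step 33: x=[2.4340] v=[-0.7391]
Step 34: x=[2.3992] v=[-0.6952]
Step 35: x=[2.3668] v=[-0.6481]
Step 36: x=[2.3369] v=[-0.5979]
Step 37: x=[2.3097] v=[-0.5449]
Step 38: x=[2.2852] v=[-0.4893]
Step 39: x=[2.2636] v=[-0.4314]
Step 40: x=[2.2450] v=[-0.3715]
Step 41: x=[2.2295] v=[-0.3099]
Step 42: x=[2.2172] v=[-0.2468]
Step 43: x=[2.2081] v=[-0.1825]
Step 44: x=[2.2022] v=[-0.1174]
Step 45: x=[2.1996] v=[-0.0517]
Step 46: x=[2.2003] v=[0.0142]
First v>=0 after going negative at step 46, time=2.3000

Answer: 2.3000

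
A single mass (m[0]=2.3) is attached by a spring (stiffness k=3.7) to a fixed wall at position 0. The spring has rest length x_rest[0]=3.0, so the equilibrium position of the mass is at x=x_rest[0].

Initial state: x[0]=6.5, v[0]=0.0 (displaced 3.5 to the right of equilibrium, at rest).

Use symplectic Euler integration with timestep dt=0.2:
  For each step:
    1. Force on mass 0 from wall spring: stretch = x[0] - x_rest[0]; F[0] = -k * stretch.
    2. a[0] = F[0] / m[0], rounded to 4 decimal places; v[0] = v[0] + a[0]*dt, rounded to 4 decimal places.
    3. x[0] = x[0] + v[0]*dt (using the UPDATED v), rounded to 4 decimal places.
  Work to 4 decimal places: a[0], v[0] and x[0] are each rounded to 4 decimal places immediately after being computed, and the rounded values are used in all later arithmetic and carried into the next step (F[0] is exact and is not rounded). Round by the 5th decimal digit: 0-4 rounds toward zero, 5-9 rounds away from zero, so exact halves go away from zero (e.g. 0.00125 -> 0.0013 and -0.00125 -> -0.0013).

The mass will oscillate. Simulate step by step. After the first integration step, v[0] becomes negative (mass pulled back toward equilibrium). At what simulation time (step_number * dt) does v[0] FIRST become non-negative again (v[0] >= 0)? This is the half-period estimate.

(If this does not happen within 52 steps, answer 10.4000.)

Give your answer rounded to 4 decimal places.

Answer: 2.6000

Derivation:
Step 0: x=[6.5000] v=[0.0000]
Step 1: x=[6.2748] v=[-1.1261]
Step 2: x=[5.8389] v=[-2.1797]
Step 3: x=[5.2203] v=[-3.0931]
Step 4: x=[4.4588] v=[-3.8075]
Step 5: x=[3.6034] v=[-4.2769]
Step 6: x=[2.7092] v=[-4.4710]
Step 7: x=[1.8337] v=[-4.3774]
Step 8: x=[1.0333] v=[-4.0022]
Step 9: x=[0.3594] v=[-3.3694]
Step 10: x=[-0.1446] v=[-2.5198]
Step 11: x=[-0.4462] v=[-1.5081]
Step 12: x=[-0.5261] v=[-0.3993]
Step 13: x=[-0.3791] v=[0.7352]
First v>=0 after going negative at step 13, time=2.6000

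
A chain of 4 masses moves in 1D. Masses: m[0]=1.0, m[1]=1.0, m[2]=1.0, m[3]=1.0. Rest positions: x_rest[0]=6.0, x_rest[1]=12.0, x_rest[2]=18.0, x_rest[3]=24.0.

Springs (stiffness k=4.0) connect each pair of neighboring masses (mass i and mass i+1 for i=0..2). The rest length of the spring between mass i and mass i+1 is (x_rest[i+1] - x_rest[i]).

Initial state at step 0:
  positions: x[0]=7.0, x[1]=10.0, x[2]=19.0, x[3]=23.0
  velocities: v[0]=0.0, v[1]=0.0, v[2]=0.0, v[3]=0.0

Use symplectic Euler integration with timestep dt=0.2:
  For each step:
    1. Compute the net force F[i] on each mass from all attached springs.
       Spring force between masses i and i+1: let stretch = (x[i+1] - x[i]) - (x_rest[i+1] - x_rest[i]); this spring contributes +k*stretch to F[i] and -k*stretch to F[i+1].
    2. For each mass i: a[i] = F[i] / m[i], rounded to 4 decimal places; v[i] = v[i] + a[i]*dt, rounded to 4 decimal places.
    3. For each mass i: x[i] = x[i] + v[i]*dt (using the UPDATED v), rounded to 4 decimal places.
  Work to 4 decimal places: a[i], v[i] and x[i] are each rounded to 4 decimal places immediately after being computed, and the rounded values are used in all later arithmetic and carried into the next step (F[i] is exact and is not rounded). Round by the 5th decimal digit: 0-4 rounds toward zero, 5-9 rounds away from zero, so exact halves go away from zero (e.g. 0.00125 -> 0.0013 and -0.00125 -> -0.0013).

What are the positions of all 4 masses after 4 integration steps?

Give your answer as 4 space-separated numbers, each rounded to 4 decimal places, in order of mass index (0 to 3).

Answer: 4.8874 13.6929 16.2486 24.1711

Derivation:
Step 0: x=[7.0000 10.0000 19.0000 23.0000] v=[0.0000 0.0000 0.0000 0.0000]
Step 1: x=[6.5200 10.9600 18.2000 23.3200] v=[-2.4000 4.8000 -4.0000 1.6000]
Step 2: x=[5.7904 12.3680 17.0608 23.7808] v=[-3.6480 7.0400 -5.6960 2.3040]
Step 3: x=[5.1532 13.4744 16.2460 24.1264] v=[-3.1859 5.5322 -4.0742 1.7280]
Step 4: x=[4.8874 13.6929 16.2486 24.1711] v=[-1.3289 1.0925 0.0128 0.2237]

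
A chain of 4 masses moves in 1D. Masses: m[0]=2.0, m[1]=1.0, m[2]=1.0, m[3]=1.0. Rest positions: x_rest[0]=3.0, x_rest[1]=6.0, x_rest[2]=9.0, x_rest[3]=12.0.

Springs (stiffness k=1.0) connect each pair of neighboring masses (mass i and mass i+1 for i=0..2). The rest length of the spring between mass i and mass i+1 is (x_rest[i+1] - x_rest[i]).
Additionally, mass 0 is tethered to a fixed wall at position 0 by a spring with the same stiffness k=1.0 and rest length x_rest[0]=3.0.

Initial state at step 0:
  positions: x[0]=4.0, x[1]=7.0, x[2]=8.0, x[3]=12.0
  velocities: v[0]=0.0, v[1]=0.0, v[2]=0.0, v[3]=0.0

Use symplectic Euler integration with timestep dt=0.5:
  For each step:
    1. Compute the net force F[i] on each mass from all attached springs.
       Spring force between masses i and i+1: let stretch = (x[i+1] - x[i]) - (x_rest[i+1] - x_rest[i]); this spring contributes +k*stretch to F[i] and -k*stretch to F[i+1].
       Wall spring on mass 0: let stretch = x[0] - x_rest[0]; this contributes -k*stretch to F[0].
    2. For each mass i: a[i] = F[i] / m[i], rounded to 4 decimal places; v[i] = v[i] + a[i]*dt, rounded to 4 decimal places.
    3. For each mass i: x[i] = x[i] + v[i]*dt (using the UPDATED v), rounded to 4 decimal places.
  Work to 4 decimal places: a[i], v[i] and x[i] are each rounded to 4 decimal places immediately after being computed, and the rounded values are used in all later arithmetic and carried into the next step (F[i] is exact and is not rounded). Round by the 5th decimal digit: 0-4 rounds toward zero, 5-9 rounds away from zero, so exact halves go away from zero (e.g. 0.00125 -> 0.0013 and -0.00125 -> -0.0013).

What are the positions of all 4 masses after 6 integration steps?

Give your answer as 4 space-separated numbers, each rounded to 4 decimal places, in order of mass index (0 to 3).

Step 0: x=[4.0000 7.0000 8.0000 12.0000] v=[0.0000 0.0000 0.0000 0.0000]
Step 1: x=[3.8750 6.5000 8.7500 11.7500] v=[-0.2500 -1.0000 1.5000 -0.5000]
Step 2: x=[3.5938 5.9063 9.6875 11.5000] v=[-0.5625 -1.1875 1.8750 -0.5000]
Step 3: x=[3.1524 5.6797 10.1329 11.5469] v=[-0.8829 -0.4532 0.8907 0.0938]
Step 4: x=[2.6328 5.9346 9.8185 11.9903] v=[-1.0392 0.5098 -0.6289 0.8868]
Step 5: x=[2.1968 6.3351 9.0760 12.6408] v=[-0.8720 0.8009 -1.4850 1.3009]
Step 6: x=[2.0035 6.3862 8.5395 13.1501] v=[-0.3866 0.1022 -1.0731 1.0185]

Answer: 2.0035 6.3862 8.5395 13.1501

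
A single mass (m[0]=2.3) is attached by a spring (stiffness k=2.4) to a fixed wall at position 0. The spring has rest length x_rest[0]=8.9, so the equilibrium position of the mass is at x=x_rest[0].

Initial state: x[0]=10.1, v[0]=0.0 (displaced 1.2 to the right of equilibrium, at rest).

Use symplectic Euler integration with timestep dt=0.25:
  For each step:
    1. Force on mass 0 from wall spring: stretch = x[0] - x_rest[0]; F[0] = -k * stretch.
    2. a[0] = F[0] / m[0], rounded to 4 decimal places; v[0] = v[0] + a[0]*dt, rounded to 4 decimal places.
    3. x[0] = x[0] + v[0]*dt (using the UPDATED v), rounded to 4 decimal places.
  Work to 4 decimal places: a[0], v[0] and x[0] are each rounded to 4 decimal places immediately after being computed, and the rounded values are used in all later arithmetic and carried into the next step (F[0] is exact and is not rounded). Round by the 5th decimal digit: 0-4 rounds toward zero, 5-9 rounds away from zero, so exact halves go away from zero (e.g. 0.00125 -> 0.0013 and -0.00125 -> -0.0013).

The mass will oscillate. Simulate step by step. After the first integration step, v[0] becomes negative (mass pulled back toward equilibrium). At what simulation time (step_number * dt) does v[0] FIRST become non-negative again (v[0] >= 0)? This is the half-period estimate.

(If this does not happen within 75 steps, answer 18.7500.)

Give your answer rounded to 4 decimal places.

Answer: 3.2500

Derivation:
Step 0: x=[10.1000] v=[0.0000]
Step 1: x=[10.0217] v=[-0.3131]
Step 2: x=[9.8703] v=[-0.6057]
Step 3: x=[9.6556] v=[-0.8588]
Step 4: x=[9.3916] v=[-1.0559]
Step 5: x=[9.0956] v=[-1.1842]
Step 6: x=[8.7868] v=[-1.2352]
Step 7: x=[8.4854] v=[-1.2057]
Step 8: x=[8.2110] v=[-1.0976]
Step 9: x=[7.9815] v=[-0.9179]
Step 10: x=[7.8119] v=[-0.6783]
Step 11: x=[7.7133] v=[-0.3945]
Step 12: x=[7.6921] v=[-0.0849]
Step 13: x=[7.7497] v=[0.2302]
First v>=0 after going negative at step 13, time=3.2500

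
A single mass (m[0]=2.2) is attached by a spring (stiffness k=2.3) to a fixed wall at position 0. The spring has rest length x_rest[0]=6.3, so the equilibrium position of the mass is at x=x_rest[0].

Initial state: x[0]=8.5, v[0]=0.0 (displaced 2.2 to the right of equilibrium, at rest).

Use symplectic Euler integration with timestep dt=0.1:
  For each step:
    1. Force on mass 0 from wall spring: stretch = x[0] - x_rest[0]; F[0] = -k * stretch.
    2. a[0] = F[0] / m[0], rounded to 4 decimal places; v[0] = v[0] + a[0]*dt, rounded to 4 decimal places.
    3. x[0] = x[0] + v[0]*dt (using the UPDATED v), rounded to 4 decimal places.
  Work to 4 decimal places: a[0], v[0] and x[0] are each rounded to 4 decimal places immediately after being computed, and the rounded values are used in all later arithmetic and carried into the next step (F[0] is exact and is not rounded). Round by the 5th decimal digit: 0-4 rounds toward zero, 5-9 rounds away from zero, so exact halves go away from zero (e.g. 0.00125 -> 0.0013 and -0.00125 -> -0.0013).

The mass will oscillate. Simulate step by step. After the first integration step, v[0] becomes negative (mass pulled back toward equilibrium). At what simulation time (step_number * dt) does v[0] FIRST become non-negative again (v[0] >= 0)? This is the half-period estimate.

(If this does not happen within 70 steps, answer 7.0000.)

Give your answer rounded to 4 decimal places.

Step 0: x=[8.5000] v=[0.0000]
Step 1: x=[8.4770] v=[-0.2300]
Step 2: x=[8.4312] v=[-0.4576]
Step 3: x=[8.3632] v=[-0.6804]
Step 4: x=[8.2736] v=[-0.8961]
Step 5: x=[8.1634] v=[-1.1024]
Step 6: x=[8.0337] v=[-1.2972]
Step 7: x=[7.8859] v=[-1.4785]
Step 8: x=[7.7215] v=[-1.6443]
Step 9: x=[7.5422] v=[-1.7929]
Step 10: x=[7.3499] v=[-1.9228]
Step 11: x=[7.1466] v=[-2.0326]
Step 12: x=[6.9345] v=[-2.1211]
Step 13: x=[6.7158] v=[-2.1874]
Step 14: x=[6.4927] v=[-2.2309]
Step 15: x=[6.2676] v=[-2.2511]
Step 16: x=[6.0428] v=[-2.2477]
Step 17: x=[5.8207] v=[-2.2208]
Step 18: x=[5.6036] v=[-2.1707]
Step 19: x=[5.3938] v=[-2.0979]
Step 20: x=[5.1935] v=[-2.0032]
Step 21: x=[5.0048] v=[-1.8875]
Step 22: x=[4.8296] v=[-1.7521]
Step 23: x=[4.6698] v=[-1.5984]
Step 24: x=[4.5270] v=[-1.4280]
Step 25: x=[4.4027] v=[-1.2426]
Step 26: x=[4.2983] v=[-1.0443]
Step 27: x=[4.2148] v=[-0.8350]
Step 28: x=[4.1531] v=[-0.6170]
Step 29: x=[4.1138] v=[-0.3926]
Step 30: x=[4.0974] v=[-0.1640]
Step 31: x=[4.1040] v=[0.0663]
First v>=0 after going negative at step 31, time=3.1000

Answer: 3.1000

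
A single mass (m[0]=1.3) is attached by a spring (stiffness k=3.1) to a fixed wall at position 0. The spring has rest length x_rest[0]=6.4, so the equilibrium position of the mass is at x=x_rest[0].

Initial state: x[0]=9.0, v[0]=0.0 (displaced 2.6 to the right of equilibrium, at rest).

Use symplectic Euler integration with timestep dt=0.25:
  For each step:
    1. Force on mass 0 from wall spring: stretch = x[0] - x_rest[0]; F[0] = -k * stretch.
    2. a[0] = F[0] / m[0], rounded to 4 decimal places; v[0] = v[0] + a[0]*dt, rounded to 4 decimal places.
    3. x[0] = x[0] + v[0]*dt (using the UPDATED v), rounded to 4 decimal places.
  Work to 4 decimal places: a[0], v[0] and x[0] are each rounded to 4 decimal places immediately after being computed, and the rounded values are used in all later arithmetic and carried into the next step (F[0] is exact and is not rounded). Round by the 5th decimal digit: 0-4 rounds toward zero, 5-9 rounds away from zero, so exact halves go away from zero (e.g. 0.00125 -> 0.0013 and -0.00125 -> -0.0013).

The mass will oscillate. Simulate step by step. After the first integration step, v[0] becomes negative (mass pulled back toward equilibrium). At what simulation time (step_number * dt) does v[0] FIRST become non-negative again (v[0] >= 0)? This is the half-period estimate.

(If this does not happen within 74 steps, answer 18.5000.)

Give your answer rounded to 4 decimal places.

Answer: 2.2500

Derivation:
Step 0: x=[9.0000] v=[0.0000]
Step 1: x=[8.6125] v=[-1.5500]
Step 2: x=[7.8953] v=[-2.8690]
Step 3: x=[6.9552] v=[-3.7604]
Step 4: x=[5.9324] v=[-4.0914]
Step 5: x=[4.9792] v=[-3.8127]
Step 6: x=[4.2378] v=[-2.9657]
Step 7: x=[3.8186] v=[-1.6767]
Step 8: x=[3.7842] v=[-0.1378]
Step 9: x=[4.1396] v=[1.4216]
First v>=0 after going negative at step 9, time=2.2500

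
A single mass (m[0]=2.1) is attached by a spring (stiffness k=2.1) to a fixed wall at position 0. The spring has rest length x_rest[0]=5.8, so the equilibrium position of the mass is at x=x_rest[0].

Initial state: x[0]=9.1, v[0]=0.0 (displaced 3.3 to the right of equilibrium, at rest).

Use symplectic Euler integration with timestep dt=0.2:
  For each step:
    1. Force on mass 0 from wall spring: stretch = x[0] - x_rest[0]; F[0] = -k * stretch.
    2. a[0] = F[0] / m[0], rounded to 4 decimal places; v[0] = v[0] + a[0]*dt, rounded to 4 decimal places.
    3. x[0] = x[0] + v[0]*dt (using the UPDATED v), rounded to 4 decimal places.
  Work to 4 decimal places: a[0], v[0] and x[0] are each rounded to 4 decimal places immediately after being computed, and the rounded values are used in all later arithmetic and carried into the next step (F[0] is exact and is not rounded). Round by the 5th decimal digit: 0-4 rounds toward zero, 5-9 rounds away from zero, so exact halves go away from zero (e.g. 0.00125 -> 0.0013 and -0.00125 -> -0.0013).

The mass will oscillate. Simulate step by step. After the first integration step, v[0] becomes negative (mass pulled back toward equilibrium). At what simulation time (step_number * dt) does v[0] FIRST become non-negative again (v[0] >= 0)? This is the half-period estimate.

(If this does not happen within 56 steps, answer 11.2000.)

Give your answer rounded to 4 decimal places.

Answer: 3.2000

Derivation:
Step 0: x=[9.1000] v=[0.0000]
Step 1: x=[8.9680] v=[-0.6600]
Step 2: x=[8.7093] v=[-1.2936]
Step 3: x=[8.3342] v=[-1.8755]
Step 4: x=[7.8577] v=[-2.3823]
Step 5: x=[7.2989] v=[-2.7938]
Step 6: x=[6.6802] v=[-3.0936]
Step 7: x=[6.0263] v=[-3.2696]
Step 8: x=[5.3633] v=[-3.3149]
Step 9: x=[4.7178] v=[-3.2276]
Step 10: x=[4.1156] v=[-3.0112]
Step 11: x=[3.5807] v=[-2.6743]
Step 12: x=[3.1346] v=[-2.2304]
Step 13: x=[2.7951] v=[-1.6973]
Step 14: x=[2.5758] v=[-1.0963]
Step 15: x=[2.4855] v=[-0.4515]
Step 16: x=[2.5278] v=[0.2114]
First v>=0 after going negative at step 16, time=3.2000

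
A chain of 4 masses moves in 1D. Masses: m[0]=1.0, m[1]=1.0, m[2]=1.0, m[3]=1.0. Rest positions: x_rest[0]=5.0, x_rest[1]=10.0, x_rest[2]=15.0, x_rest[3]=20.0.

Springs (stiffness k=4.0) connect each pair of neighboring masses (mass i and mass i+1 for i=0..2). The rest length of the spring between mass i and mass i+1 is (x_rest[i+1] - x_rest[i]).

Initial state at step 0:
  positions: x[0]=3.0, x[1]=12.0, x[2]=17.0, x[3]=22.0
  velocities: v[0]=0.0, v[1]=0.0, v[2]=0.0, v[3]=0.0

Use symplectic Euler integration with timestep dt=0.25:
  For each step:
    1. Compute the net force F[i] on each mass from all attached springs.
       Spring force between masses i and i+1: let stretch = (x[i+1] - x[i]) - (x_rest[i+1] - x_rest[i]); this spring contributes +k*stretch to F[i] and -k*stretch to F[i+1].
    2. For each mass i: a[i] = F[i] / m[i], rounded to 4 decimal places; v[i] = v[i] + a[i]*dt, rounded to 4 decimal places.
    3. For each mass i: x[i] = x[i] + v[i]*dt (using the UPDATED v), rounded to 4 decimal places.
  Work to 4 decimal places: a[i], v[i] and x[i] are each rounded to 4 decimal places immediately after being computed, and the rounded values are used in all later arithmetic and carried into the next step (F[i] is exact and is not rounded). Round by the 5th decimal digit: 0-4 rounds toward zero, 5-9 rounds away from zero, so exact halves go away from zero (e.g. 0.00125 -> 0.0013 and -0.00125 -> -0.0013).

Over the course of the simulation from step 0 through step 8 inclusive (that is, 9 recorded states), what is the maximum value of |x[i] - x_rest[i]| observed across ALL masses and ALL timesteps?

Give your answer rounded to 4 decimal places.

Step 0: x=[3.0000 12.0000 17.0000 22.0000] v=[0.0000 0.0000 0.0000 0.0000]
Step 1: x=[4.0000 11.0000 17.0000 22.0000] v=[4.0000 -4.0000 0.0000 0.0000]
Step 2: x=[5.5000 9.7500 16.7500 22.0000] v=[6.0000 -5.0000 -1.0000 0.0000]
Step 3: x=[6.8125 9.1875 16.0625 21.9375] v=[5.2500 -2.2500 -2.7500 -0.2500]
Step 4: x=[7.4688 9.7500 15.1250 21.6563] v=[2.6250 2.2500 -3.7500 -1.1250]
Step 5: x=[7.4454 11.0860 14.4766 20.9922] v=[-0.0938 5.3438 -2.5937 -2.6563]
Step 6: x=[7.0821 12.3595 14.6094 19.9492] v=[-1.4532 5.0938 0.5313 -4.1719]
Step 7: x=[6.7882 12.8761 15.5147 18.8213] v=[-1.1758 2.0663 3.6212 -4.5117]
Step 8: x=[6.7662 12.5304 16.5870 18.1167] v=[-0.0879 -1.3830 4.2892 -2.8183]
Max displacement = 2.8761

Answer: 2.8761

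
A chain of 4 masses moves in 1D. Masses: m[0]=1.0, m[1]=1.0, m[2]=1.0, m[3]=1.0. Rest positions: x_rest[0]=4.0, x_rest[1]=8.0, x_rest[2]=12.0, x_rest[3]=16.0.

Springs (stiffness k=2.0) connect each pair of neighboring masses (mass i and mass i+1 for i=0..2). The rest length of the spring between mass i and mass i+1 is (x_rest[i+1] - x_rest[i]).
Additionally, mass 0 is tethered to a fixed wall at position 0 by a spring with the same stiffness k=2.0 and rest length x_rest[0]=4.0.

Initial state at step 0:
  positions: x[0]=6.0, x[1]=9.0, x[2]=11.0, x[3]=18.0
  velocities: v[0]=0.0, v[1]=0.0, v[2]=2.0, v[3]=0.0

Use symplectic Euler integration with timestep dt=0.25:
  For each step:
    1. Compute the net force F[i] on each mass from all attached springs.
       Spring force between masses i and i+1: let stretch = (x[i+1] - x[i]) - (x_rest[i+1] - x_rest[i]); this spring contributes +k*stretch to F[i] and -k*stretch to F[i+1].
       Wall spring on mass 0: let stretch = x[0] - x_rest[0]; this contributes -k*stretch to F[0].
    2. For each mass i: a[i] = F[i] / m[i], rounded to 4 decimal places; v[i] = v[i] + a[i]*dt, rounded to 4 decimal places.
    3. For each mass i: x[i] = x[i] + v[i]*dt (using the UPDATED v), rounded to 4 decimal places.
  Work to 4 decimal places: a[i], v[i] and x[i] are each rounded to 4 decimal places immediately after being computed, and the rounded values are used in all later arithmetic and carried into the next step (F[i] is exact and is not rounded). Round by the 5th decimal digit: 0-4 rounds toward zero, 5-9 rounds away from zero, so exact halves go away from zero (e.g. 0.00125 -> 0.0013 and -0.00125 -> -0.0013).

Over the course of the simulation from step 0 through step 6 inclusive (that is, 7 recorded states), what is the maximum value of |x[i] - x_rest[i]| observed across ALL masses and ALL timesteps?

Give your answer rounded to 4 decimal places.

Step 0: x=[6.0000 9.0000 11.0000 18.0000] v=[0.0000 0.0000 2.0000 0.0000]
Step 1: x=[5.6250 8.8750 12.1250 17.6250] v=[-1.5000 -0.5000 4.5000 -1.5000]
Step 2: x=[4.9531 8.7500 13.5313 17.0625] v=[-2.6875 -0.5000 5.6250 -2.2500]
Step 3: x=[4.1367 8.7481 14.7813 16.5586] v=[-3.2656 -0.0078 5.0000 -2.0156]
Step 4: x=[3.3796 8.9239 15.4993 16.3325] v=[-3.0283 0.7031 2.8721 -0.9043]
Step 5: x=[2.8931 9.2286 15.4996 16.5023] v=[-1.9460 1.2187 0.0010 0.6791]
Step 6: x=[2.8369 9.5252 14.8413 17.0468] v=[-0.2248 1.1865 -2.6332 2.1778]
Max displacement = 3.4996

Answer: 3.4996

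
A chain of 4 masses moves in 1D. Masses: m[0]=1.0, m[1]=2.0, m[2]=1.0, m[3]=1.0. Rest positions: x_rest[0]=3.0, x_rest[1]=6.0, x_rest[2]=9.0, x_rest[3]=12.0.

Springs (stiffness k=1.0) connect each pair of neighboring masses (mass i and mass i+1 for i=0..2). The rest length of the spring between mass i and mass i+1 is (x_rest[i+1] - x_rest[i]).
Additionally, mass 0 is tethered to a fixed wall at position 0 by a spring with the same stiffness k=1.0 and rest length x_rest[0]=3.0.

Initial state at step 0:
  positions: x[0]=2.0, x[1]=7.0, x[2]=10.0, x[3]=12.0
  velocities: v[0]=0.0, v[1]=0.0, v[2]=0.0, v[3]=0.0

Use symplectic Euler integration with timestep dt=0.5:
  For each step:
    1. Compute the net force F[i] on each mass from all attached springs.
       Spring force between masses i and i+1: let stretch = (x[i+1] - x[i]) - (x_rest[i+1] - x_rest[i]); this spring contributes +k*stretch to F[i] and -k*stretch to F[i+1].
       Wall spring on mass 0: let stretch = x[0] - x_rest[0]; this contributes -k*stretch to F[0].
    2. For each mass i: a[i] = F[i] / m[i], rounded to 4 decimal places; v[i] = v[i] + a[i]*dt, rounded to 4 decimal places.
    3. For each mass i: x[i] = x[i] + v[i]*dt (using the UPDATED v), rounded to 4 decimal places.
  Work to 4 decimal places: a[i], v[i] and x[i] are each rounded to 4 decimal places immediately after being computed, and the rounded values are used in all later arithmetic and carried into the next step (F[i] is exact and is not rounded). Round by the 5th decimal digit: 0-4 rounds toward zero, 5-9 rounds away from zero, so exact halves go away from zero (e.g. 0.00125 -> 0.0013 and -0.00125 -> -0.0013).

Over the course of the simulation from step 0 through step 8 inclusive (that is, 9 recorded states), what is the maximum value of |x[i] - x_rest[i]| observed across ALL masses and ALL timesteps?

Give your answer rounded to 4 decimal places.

Step 0: x=[2.0000 7.0000 10.0000 12.0000] v=[0.0000 0.0000 0.0000 0.0000]
Step 1: x=[2.7500 6.7500 9.7500 12.2500] v=[1.5000 -0.5000 -0.5000 0.5000]
Step 2: x=[3.8125 6.3750 9.3750 12.6250] v=[2.1250 -0.7500 -0.7500 0.7500]
Step 3: x=[4.5625 6.0547 9.0625 12.9375] v=[1.5000 -0.6406 -0.6250 0.6250]
Step 4: x=[4.5449 5.9239 8.9668 13.0313] v=[-0.0352 -0.2617 -0.1914 0.1875]
Step 5: x=[3.7358 6.0011 9.1265 12.8589] v=[-1.6182 0.1543 0.3194 -0.3448]
Step 6: x=[2.5591 6.1858 9.4380 12.5034] v=[-2.3535 0.3694 0.6229 -0.7110]
Step 7: x=[1.6493 6.3237 9.7028 12.1316] v=[-1.8197 0.2758 0.5295 -0.7437]
Step 8: x=[1.4957 6.2997 9.7300 11.9026] v=[-0.3072 -0.0481 0.0544 -0.4581]
Max displacement = 1.5625

Answer: 1.5625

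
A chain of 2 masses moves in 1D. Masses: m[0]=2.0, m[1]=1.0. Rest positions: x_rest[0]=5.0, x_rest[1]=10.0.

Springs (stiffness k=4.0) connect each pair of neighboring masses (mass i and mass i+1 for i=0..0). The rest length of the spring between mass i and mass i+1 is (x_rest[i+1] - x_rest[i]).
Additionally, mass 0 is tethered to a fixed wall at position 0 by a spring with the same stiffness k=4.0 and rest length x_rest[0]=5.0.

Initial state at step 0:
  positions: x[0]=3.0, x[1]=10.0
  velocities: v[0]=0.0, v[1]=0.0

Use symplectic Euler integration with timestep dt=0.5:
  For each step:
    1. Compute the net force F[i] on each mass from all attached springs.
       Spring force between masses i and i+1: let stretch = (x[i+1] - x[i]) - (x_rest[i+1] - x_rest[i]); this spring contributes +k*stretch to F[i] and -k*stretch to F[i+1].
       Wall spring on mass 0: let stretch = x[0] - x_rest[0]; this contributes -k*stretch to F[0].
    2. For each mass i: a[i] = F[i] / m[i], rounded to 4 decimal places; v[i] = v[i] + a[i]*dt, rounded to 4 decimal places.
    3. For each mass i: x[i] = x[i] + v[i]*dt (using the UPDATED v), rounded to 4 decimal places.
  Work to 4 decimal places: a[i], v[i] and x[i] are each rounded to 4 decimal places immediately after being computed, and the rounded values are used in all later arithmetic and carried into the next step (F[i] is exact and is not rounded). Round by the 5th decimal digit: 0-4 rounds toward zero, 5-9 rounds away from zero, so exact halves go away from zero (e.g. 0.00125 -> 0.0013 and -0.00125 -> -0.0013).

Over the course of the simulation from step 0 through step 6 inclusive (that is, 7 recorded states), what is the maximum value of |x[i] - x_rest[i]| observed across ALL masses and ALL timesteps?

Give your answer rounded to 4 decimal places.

Answer: 3.0000

Derivation:
Step 0: x=[3.0000 10.0000] v=[0.0000 0.0000]
Step 1: x=[5.0000 8.0000] v=[4.0000 -4.0000]
Step 2: x=[6.0000 8.0000] v=[2.0000 0.0000]
Step 3: x=[5.0000 11.0000] v=[-2.0000 6.0000]
Step 4: x=[4.5000 13.0000] v=[-1.0000 4.0000]
Step 5: x=[6.0000 11.5000] v=[3.0000 -3.0000]
Step 6: x=[7.2500 9.5000] v=[2.5000 -4.0000]
Max displacement = 3.0000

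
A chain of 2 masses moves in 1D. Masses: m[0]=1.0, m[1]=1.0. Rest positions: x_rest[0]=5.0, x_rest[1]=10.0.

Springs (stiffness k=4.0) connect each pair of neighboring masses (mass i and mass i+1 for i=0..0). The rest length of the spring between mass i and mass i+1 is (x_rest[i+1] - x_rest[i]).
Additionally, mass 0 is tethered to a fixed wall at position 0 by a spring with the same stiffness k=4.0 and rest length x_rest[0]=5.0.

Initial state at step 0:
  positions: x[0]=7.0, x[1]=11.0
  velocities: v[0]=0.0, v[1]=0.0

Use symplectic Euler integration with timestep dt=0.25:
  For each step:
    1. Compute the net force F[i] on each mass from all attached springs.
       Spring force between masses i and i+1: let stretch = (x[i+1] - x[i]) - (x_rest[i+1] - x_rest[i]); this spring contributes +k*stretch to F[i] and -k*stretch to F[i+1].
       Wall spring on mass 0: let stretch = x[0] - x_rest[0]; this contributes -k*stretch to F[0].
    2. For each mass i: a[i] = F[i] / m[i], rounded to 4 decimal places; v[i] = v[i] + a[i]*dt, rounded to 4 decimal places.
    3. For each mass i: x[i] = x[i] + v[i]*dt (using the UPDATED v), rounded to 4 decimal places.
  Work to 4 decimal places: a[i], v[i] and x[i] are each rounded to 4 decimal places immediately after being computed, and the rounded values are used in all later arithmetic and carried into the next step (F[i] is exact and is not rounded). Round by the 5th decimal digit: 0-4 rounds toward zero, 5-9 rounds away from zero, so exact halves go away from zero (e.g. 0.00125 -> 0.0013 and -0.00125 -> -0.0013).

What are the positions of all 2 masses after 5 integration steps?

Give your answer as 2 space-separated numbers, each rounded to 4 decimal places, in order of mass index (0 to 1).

Answer: 4.7198 9.8673

Derivation:
Step 0: x=[7.0000 11.0000] v=[0.0000 0.0000]
Step 1: x=[6.2500 11.2500] v=[-3.0000 1.0000]
Step 2: x=[5.1875 11.5000] v=[-4.2500 1.0000]
Step 3: x=[4.4063 11.4219] v=[-3.1250 -0.3125]
Step 4: x=[4.2774 10.8399] v=[-0.5157 -2.3281]
Step 5: x=[4.7198 9.8673] v=[1.7694 -3.8906]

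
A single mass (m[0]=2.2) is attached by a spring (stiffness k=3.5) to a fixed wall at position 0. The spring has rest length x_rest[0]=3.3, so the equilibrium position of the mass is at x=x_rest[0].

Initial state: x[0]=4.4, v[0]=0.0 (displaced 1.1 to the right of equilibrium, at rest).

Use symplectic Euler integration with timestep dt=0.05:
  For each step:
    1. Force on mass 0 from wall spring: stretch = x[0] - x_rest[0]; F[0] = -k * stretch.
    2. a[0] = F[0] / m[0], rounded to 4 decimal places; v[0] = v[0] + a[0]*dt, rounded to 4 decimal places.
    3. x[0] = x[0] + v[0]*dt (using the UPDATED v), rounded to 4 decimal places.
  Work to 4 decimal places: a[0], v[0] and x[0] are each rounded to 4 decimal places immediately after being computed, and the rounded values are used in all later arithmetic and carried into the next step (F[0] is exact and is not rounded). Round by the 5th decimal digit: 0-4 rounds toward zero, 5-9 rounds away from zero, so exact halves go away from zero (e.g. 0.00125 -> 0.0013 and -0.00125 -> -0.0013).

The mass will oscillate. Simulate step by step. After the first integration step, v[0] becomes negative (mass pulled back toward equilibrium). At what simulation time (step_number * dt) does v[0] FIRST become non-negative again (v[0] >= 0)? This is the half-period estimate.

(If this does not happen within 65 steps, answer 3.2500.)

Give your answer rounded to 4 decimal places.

Step 0: x=[4.4000] v=[0.0000]
Step 1: x=[4.3956] v=[-0.0875]
Step 2: x=[4.3869] v=[-0.1747]
Step 3: x=[4.3738] v=[-0.2612]
Step 4: x=[4.3565] v=[-0.3466]
Step 5: x=[4.3350] v=[-0.4306]
Step 6: x=[4.3094] v=[-0.5129]
Step 7: x=[4.2797] v=[-0.5932]
Step 8: x=[4.2461] v=[-0.6711]
Step 9: x=[4.2088] v=[-0.7464]
Step 10: x=[4.1679] v=[-0.8187]
Step 11: x=[4.1235] v=[-0.8877]
Step 12: x=[4.0758] v=[-0.9532]
Step 13: x=[4.0251] v=[-1.0149]
Step 14: x=[3.9715] v=[-1.0726]
Step 15: x=[3.9152] v=[-1.1260]
Step 16: x=[3.8565] v=[-1.1749]
Step 17: x=[3.7955] v=[-1.2192]
Step 18: x=[3.7326] v=[-1.2586]
Step 19: x=[3.6680] v=[-1.2930]
Step 20: x=[3.6019] v=[-1.3223]
Step 21: x=[3.5346] v=[-1.3463]
Step 22: x=[3.4664] v=[-1.3650]
Step 23: x=[3.3975] v=[-1.3782]
Step 24: x=[3.3282] v=[-1.3860]
Step 25: x=[3.2588] v=[-1.3882]
Step 26: x=[3.1896] v=[-1.3849]
Step 27: x=[3.1208] v=[-1.3761]
Step 28: x=[3.0527] v=[-1.3618]
Step 29: x=[2.9856] v=[-1.3421]
Step 30: x=[2.9197] v=[-1.3171]
Step 31: x=[2.8554] v=[-1.2869]
Step 32: x=[2.7928] v=[-1.2515]
Step 33: x=[2.7322] v=[-1.2112]
Step 34: x=[2.6739] v=[-1.1660]
Step 35: x=[2.6181] v=[-1.1162]
Step 36: x=[2.5650] v=[-1.0620]
Step 37: x=[2.5148] v=[-1.0035]
Step 38: x=[2.4678] v=[-0.9410]
Step 39: x=[2.4241] v=[-0.8748]
Step 40: x=[2.3838] v=[-0.8051]
Step 41: x=[2.3472] v=[-0.7322]
Step 42: x=[2.3144] v=[-0.6564]
Step 43: x=[2.2855] v=[-0.5780]
Step 44: x=[2.2606] v=[-0.4973]
Step 45: x=[2.2399] v=[-0.4146]
Step 46: x=[2.2234] v=[-0.3303]
Step 47: x=[2.2112] v=[-0.2447]
Step 48: x=[2.2033] v=[-0.1581]
Step 49: x=[2.1998] v=[-0.0709]
Step 50: x=[2.2006] v=[0.0166]
First v>=0 after going negative at step 50, time=2.5000

Answer: 2.5000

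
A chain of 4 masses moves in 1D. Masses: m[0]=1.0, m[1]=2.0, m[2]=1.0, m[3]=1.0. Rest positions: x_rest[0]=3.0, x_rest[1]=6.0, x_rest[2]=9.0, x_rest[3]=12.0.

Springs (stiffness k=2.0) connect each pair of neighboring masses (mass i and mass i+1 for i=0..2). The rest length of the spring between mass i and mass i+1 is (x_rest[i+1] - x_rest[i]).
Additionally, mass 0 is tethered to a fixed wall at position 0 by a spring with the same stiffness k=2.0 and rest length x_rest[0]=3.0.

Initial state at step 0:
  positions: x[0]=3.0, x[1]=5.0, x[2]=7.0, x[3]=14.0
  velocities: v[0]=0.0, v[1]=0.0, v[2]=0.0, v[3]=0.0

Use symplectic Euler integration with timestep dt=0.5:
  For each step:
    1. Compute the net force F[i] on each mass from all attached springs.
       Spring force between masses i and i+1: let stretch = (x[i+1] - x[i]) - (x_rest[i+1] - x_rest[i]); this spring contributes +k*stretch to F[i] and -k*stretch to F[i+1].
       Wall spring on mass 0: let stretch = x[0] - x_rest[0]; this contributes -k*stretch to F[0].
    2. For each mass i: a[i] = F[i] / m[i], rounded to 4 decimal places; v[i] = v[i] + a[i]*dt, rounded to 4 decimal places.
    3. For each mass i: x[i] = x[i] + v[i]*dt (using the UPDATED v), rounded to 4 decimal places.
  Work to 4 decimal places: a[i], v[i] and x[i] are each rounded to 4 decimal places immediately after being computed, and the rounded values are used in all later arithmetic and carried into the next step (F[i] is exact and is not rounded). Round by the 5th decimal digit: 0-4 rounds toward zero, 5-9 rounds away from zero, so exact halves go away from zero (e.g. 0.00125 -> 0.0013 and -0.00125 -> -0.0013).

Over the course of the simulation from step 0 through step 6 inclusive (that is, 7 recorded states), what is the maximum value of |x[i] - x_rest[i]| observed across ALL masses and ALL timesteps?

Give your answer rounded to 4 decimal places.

Answer: 2.2343

Derivation:
Step 0: x=[3.0000 5.0000 7.0000 14.0000] v=[0.0000 0.0000 0.0000 0.0000]
Step 1: x=[2.5000 5.0000 9.5000 12.0000] v=[-1.0000 0.0000 5.0000 -4.0000]
Step 2: x=[2.0000 5.5000 11.0000 10.2500] v=[-1.0000 1.0000 3.0000 -3.5000]
Step 3: x=[2.2500 6.5000 9.3750 10.3750] v=[0.5000 2.0000 -3.2500 0.2500]
Step 4: x=[3.5000 7.1563 6.8125 11.5000] v=[2.5000 1.3125 -5.1250 2.2500]
Step 5: x=[4.8282 6.8125 6.7657 11.7813] v=[2.6563 -0.6876 -0.0937 0.5625]
Step 6: x=[4.7344 5.9609 9.2501 11.0548] v=[-0.1876 -1.7032 4.9687 -1.4531]
Max displacement = 2.2343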